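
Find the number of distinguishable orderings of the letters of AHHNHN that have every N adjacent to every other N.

20

Treat the 2 copies of N as a single block. The multiset to arrange is then {NN, A, H, H, H}, 5 items in all.
That gives (5)!/(3!) = 20 arrangements.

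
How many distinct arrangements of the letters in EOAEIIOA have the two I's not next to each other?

1890

There are 8!/(2!·2!·2!·2!) = 2520 arrangements of EOAEIIOA in total.
Arrangements with the I's together: treat II as one letter, giving (7)!/(2!·2!·2!) = 630.
Subtracting, 2520 − 630 = 1890 arrangements keep the I's apart.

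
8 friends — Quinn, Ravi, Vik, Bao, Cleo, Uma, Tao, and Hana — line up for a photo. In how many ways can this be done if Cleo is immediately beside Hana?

Treat {Cleo, Hana} as a single unit. There are 7 units to order, and the pair itself can be ordered 2 ways.
That gives 2 × 7! = 2 × 5040 = 10080.

10080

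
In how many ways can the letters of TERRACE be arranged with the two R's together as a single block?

360

Treat the 2 copies of R as a single block. The multiset to arrange is then {RR, A, C, E, E, T}, 6 items in all.
That gives (6)!/(2!) = 360 arrangements.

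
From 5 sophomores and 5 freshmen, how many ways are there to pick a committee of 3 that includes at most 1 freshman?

60

Split by how many freshmen are chosen (0 through 1).
Sum: C(5,0)·C(5,3) + C(5,1)·C(5,2) = 10 + 50 = 60.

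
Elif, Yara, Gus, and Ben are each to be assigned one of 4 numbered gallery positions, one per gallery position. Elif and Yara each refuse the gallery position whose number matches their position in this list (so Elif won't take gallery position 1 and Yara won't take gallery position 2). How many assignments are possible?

14

Let Aᵢ (for i ∈ {1, 2}) be the placements that put person i in their forbidden gallery position. Any j of these fix j positions, leaving (4−j)! ways to fill the rest, and there are C(2,j) ways to pick which j.
By inclusion–exclusion, the number of valid placements is Σ_{j=0}^{2} (−1)^j C(2,j)·(4−j)!.
Computing: 24 − 12 + 2 = 14.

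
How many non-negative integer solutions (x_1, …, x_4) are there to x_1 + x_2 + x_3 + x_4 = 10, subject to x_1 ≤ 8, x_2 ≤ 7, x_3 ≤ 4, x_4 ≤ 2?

106

By stars and bars, unrestricted non-negative solutions to x_1+…+x_4 = 10 number C(10+3,3) = 286.
Subtract solutions that violate a single cap (substitute x_i' = x_i − (cap_i+1)): x_1 ≥ 9 gives C(4,3) = 4; x_2 ≥ 8 gives C(5,3) = 10; x_3 ≥ 5 gives C(8,3) = 56; x_4 ≥ 3 gives C(10,3) = 120. Together 190.
Add back pairs where two caps are both exceeded: 0 + 0 + 0 + 0 + 0 + 10 = 10.
By inclusion–exclusion the count is 286 − 190 + 10 = 106.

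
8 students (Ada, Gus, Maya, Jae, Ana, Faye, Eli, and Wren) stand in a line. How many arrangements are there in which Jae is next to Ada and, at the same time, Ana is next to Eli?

2880

Treat {Jae,Ada} as one block (2 orders) and {Ana,Eli} as another (2 orders).
That leaves 6 units to arrange: 2 × 2 × 6! = 4 × 720 = 2880.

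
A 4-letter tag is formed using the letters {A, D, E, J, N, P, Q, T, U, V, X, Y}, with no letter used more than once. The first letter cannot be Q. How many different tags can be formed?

10890

The first letter has 12−1 = 11 choices (anything except Q).
The remaining 3 letters are filled from the other 11 symbols without repetition: 11 × 10 × 9 = 990.
Total: 11 × 990 = 10890.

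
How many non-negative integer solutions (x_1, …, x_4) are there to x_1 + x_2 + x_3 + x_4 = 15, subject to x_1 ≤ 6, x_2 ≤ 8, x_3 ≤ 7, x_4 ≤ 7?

By stars and bars, unrestricted non-negative solutions to x_1+…+x_4 = 15 number C(15+3,3) = 816.
Subtract solutions that violate a single cap (substitute x_i' = x_i − (cap_i+1)): x_1 ≥ 7 gives C(11,3) = 165; x_2 ≥ 9 gives C(9,3) = 84; x_3 ≥ 8 gives C(10,3) = 120; x_4 ≥ 8 gives C(10,3) = 120. Together 489.
Add back pairs where two caps are both exceeded: 0 + 1 + 1 + 0 + 0 + 0 = 2.
By inclusion–exclusion the count is 816 − 489 + 2 = 329.

329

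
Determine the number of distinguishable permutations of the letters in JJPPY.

JJPPY has 5 letters with J appearing twice and P appearing twice.
Dividing 5! = 120 by 2!·2! = 4 for the repeated letters gives 30.

30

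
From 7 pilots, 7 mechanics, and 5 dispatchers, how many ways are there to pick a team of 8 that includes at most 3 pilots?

53163

Split by how many pilots are chosen (0 through 3).
Sum: C(7,0)·C(12,8) + C(7,1)·C(12,7) + C(7,2)·C(12,6) + C(7,3)·C(12,5) = 495 + 5544 + 19404 + 27720 = 53163.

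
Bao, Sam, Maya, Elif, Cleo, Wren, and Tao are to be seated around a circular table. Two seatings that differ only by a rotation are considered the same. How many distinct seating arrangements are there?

Fix one person's seat to break rotational symmetry; the remaining 6 people can be arranged in (6)! = 720 ways.

720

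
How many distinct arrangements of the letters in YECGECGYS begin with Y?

Fix Y in the first position and arrange the remaining 8 letters.
Those 8 letters have C appearing twice, E appearing twice, and G appearing twice, giving (8)!/(2!·2!·2!) = 5040.

5040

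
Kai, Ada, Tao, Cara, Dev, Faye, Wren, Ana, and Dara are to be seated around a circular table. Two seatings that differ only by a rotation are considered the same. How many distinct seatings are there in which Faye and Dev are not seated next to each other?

30240

Without the restriction there are (8)! = 40320 seatings.
Seatings with Faye beside Dev: treat them as a block with 2 internal orders, giving 2 × (7)! = 10080.
Subtracting, 40320 − 10080 = 30240.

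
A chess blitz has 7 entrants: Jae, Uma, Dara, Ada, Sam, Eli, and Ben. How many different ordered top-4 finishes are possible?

There are 7 choices for 1st place, 6 for 2nd, and so on down to 4 for position 4.
That gives 7 × 6 × 5 × 4 = 840.

840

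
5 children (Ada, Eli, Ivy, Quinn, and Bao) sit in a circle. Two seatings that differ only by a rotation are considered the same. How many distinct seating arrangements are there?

Fix one person's seat to break rotational symmetry; the remaining 4 people can be arranged in (4)! = 24 ways.

24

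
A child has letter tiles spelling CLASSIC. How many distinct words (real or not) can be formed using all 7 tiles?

CLASSIC has 7 letters with C appearing twice and S appearing twice.
The number of distinct arrangements is 7!/(2!·2!) = 5040/4 = 1260.

1260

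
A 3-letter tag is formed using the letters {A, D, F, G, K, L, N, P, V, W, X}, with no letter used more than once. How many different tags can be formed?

990

This is a permutation of 3 out of 11: P(11,3) = 11!/8!.
That product is 11 × 10 × 9 = 990.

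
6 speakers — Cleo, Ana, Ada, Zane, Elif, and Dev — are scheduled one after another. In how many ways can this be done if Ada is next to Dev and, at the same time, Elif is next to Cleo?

Treat {Ada,Dev} as one block (2 orders) and {Elif,Cleo} as another (2 orders).
That leaves 4 units to arrange: 2 × 2 × 4! = 4 × 24 = 96.

96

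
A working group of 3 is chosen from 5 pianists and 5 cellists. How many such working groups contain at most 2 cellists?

Split by how many cellists are chosen (0 through 2).
Sum: C(5,0)·C(5,3) + C(5,1)·C(5,2) + C(5,2)·C(5,1) = 10 + 50 + 50 = 110.

110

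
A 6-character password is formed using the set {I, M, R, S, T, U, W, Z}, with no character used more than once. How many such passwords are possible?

With no repetition, fill the 6 characters in order: 8 choices, then 7, down to 3.
8 × 7 × 6 × 5 × 4 × 3 = 20160.

20160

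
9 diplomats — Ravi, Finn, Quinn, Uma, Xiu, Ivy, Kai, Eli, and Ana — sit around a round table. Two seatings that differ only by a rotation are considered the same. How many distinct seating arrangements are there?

40320

Seat Ravi anywhere (absorbing the rotational symmetry), then permute the other 8: (8)! = 40320.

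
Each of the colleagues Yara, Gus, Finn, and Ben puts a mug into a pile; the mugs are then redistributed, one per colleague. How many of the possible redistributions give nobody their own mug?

Count assignments avoiding every fixed point. For any j of the 4 colleagues fixed to their own mug, the other 4−j can be arranged in (4−j)! ways.
By inclusion–exclusion this is Σ_{j=0}^{4} (−1)^j C(4,j)·(4−j)!.
Computing: 24 − 24 + 12 − 4 + 1 = 9.

9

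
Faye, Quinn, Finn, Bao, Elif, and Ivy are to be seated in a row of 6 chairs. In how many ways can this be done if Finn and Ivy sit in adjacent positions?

Glue Finn and Ivy into one block (2 internal orders), leaving 5 units to arrange in a row.
That gives 2 × 5! = 2 × 120 = 240.

240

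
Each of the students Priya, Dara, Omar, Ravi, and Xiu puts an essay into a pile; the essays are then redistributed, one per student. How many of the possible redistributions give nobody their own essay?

Let Aᵢ be the assignments in which student i gets their own essay. We want the size of the complement of A₁∪…∪A_5.
By inclusion–exclusion this is Σ_{j=0}^{5} (−1)^j C(5,j)·(5−j)!.
Computing: 120 − 120 + 60 − 20 + 5 − 1 = 44.

44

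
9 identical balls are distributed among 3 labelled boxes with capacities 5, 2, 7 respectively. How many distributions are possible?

By stars and bars, unrestricted non-negative solutions to x_1+…+x_3 = 9 number C(9+2,2) = 55.
Subtract solutions that violate a single cap (substitute x_i' = x_i − (cap_i+1)): x_1 ≥ 6 gives C(5,2) = 10; x_2 ≥ 3 gives C(8,2) = 28; x_3 ≥ 8 gives C(3,2) = 3. Together 41.
Add back pairs where two caps are both exceeded: 1 + 0 + 0 = 1.
By inclusion–exclusion the count is 55 − 41 + 1 = 15.

15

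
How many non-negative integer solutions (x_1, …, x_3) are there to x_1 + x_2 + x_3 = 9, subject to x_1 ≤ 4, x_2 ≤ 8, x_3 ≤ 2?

By stars and bars, unrestricted non-negative solutions to x_1+…+x_3 = 9 number C(9+2,2) = 55.
Subtract solutions that violate a single cap (substitute x_i' = x_i − (cap_i+1)): x_1 ≥ 5 gives C(6,2) = 15; x_2 ≥ 9 gives C(2,2) = 1; x_3 ≥ 3 gives C(8,2) = 28. Together 44.
Add back pairs where two caps are both exceeded: 0 + 3 + 0 = 3.
By inclusion–exclusion the count is 55 − 44 + 3 = 14.

14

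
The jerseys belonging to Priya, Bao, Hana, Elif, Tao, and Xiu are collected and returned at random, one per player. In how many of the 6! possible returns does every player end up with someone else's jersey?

This is the derangement count D_6: permutations of 6 items with no fixed point.
By inclusion–exclusion this is Σ_{j=0}^{6} (−1)^j C(6,j)·(6−j)!.
Computing: 720 − 720 + 360 − 120 + 30 − 6 + 1 = 265.

265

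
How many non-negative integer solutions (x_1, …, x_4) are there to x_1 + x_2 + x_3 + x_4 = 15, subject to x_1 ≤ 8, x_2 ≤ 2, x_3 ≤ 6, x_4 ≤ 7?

Without the upper bounds there are C(18,3) = 816 ways to split 15 among 4 variables.
Subtract solutions that violate a single cap (substitute x_i' = x_i − (cap_i+1)): x_1 ≥ 9 gives C(9,3) = 84; x_2 ≥ 3 gives C(15,3) = 455; x_3 ≥ 7 gives C(11,3) = 165; x_4 ≥ 8 gives C(10,3) = 120. Together 824.
Add back pairs where two caps are both exceeded: 20 + 0 + 0 + 56 + 35 + 1 = 112.
By inclusion–exclusion the count is 816 − 824 + 112 = 104.

104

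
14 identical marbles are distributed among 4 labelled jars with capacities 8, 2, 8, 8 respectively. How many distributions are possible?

Ignoring the caps, the number of non-negative solutions to x_1+…+x_4 = 14 is C(17,3) = 680.
Subtract solutions that violate a single cap (substitute x_i' = x_i − (cap_i+1)): x_1 ≥ 9 gives C(8,3) = 56; x_2 ≥ 3 gives C(14,3) = 364; x_3 ≥ 9 gives C(8,3) = 56; x_4 ≥ 9 gives C(8,3) = 56. Together 532.
Add back pairs where two caps are both exceeded: 10 + 0 + 0 + 10 + 10 + 0 = 30.
By inclusion–exclusion the count is 680 − 532 + 30 = 178.

178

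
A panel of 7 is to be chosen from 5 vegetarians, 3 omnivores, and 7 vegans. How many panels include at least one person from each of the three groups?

5516

With no constraint there are C(15,7) = 6435 possible selections.
Subtract selections that omit an entire group: no vegetarians → C(10,7) = 120; no omnivores → C(12,7) = 792; no vegans → C(8,7) = 8.
Add back selections omitting two groups (i.e. drawn from a single group): C(5,7) + C(3,7) + C(7,7) = 1.
By inclusion–exclusion: 6435 − 920 + 1 = 5516.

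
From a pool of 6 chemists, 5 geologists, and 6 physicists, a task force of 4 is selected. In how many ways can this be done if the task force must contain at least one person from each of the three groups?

With no constraint there are C(17,4) = 2380 possible selections.
Subtract selections that omit an entire group: no chemists → C(11,4) = 330; no geologists → C(12,4) = 495; no physicists → C(11,4) = 330.
Add back selections omitting two groups (i.e. drawn from a single group): C(6,4) + C(5,4) + C(6,4) = 35.
By inclusion–exclusion: 2380 − 1155 + 35 = 1260.

1260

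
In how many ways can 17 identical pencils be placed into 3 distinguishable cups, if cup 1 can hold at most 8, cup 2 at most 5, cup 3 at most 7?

10

Ignoring the caps, the number of non-negative solutions to x_1+…+x_3 = 17 is C(19,2) = 171.
Subtract solutions that violate a single cap (substitute x_i' = x_i − (cap_i+1)): x_1 ≥ 9 gives C(10,2) = 45; x_2 ≥ 6 gives C(13,2) = 78; x_3 ≥ 8 gives C(11,2) = 55. Together 178.
Add back pairs where two caps are both exceeded: 6 + 1 + 10 = 17.
By inclusion–exclusion the count is 171 − 178 + 17 = 10.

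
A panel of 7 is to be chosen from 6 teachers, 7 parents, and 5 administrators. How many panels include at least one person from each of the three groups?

28987

Unrestricted: C(18,7) = 31824 ways to pick any 7 of the 18.
Subtract selections that omit an entire group: no teachers → C(12,7) = 792; no parents → C(11,7) = 330; no administrators → C(13,7) = 1716.
Add back selections omitting two groups (i.e. drawn from a single group): C(6,7) + C(7,7) + C(5,7) = 1.
By inclusion–exclusion: 31824 − 2838 + 1 = 28987.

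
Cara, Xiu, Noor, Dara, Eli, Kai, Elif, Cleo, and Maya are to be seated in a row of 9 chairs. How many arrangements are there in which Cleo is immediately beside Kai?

Treat {Cleo, Kai} as a single unit. There are 8 units to order, and the pair itself can be ordered 2 ways.
That gives 2 × 8! = 2 × 40320 = 80640.

80640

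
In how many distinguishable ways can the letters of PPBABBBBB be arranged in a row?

The 9 letters of PPBABBBBB have repeats: B appearing 6 times and P appearing twice.
Dividing 9! = 362880 by 6!·2! = 1440 for the repeated letters gives 252.

252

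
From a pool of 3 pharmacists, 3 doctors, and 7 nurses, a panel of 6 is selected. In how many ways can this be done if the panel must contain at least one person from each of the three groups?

With no constraint there are C(13,6) = 1716 possible selections.
Selections missing a whole group: no pharmacists → C(10,6) = 210; no doctors → C(10,6) = 210; no nurses → C(6,6) = 1.
Add back selections omitting two groups (i.e. drawn from a single group): C(3,6) + C(3,6) + C(7,6) = 7.
By inclusion–exclusion: 1716 − 421 + 7 = 1302.

1302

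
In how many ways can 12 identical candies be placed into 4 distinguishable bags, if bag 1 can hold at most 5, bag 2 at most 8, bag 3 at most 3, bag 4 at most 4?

Without the upper bounds there are C(15,3) = 455 ways to split 12 among 4 bags.
Subtract solutions that violate a single cap (substitute x_i' = x_i − (cap_i+1)): x_1 ≥ 6 gives C(9,3) = 84; x_2 ≥ 9 gives C(6,3) = 20; x_3 ≥ 4 gives C(11,3) = 165; x_4 ≥ 5 gives C(10,3) = 120. Together 389.
Add back pairs where two caps are both exceeded: 0 + 10 + 4 + 0 + 0 + 20 = 34.
By inclusion–exclusion the count is 455 − 389 + 34 = 100.

100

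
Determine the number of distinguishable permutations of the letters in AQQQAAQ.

AQQQAAQ has 7 letters with A appearing 3 times and Q appearing 4 times.
So there are 7! / (4!·3!) = 35 distinguishable arrangements.

35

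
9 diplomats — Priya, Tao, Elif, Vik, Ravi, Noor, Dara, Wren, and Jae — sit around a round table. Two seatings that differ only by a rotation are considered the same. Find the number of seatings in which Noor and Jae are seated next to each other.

10080

Treat {Noor, Jae} as one unit (2 internal orders) and seat the resulting 8 units around the table: (7)! circular arrangements.
So 2 × (7)! = 2 × 5040 = 10080.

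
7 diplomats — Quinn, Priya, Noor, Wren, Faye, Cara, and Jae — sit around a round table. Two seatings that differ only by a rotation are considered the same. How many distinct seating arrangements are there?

720

Fix one person's seat to break rotational symmetry; the remaining 6 people can be arranged in (6)! = 720 ways.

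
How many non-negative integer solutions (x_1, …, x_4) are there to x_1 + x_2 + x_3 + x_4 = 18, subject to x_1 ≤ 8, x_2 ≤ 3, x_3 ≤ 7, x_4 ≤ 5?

Without the upper bounds there are C(21,3) = 1330 ways to split 18 among 4 variables.
Subtract solutions that violate a single cap (substitute x_i' = x_i − (cap_i+1)): x_1 ≥ 9 gives C(12,3) = 220; x_2 ≥ 4 gives C(17,3) = 680; x_3 ≥ 8 gives C(13,3) = 286; x_4 ≥ 6 gives C(15,3) = 455. Together 1641.
Add back pairs where two caps are both exceeded: 56 + 4 + 20 + 84 + 165 + 35 = 364.
Subtract triples: 0 + 0 + 0 + 1 = 1.
By inclusion–exclusion the count is 1330 − 1641 + 364 − 1 = 52.

52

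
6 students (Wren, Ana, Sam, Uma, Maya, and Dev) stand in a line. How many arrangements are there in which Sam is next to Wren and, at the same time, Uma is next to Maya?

Treat {Sam,Wren} as one block (2 orders) and {Uma,Maya} as another (2 orders).
That leaves 4 units to arrange: 2 × 2 × 4! = 4 × 24 = 96.

96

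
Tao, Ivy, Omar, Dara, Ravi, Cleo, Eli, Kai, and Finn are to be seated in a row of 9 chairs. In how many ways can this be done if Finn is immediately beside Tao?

80640

Treat {Finn, Tao} as a single unit. There are 8 units to order, and the pair itself can be ordered 2 ways.
So the count is 2·(8)! = 80640.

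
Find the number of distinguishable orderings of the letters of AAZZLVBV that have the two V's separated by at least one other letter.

Total arrangements of AAZZLVBV: 8!/(2!·2!·2!) = 5040.
If the two V's are adjacent, glue them into one block, leaving 7 items to arrange: (7)!/(2!·2!) = 1260 ways.
Subtracting, 5040 − 1260 = 3780 arrangements keep the V's apart.

3780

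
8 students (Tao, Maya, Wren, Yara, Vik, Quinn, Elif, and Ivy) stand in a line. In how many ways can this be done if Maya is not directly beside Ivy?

There are 8! = 40320 arrangements in all. If Maya and Ivy are adjacent, merging them into one block gives 2·(7)! = 10080 arrangements.
So 40320 − 10080 = 30240 arrangements keep them apart.

30240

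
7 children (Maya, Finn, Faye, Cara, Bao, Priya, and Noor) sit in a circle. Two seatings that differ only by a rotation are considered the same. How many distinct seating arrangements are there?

Fix one person's seat to break rotational symmetry; the remaining 6 people can be arranged in (6)! = 720 ways.

720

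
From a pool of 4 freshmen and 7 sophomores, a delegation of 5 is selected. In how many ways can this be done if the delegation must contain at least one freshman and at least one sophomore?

Total 5-person selections from all 11: C(11,5) = 462.
Selections missing a whole group: no freshmen → C(7,5) = 21; no sophomores → C(4,5) = 0.
Both groups omitted at once is impossible, so 462 − 21 = 441.

441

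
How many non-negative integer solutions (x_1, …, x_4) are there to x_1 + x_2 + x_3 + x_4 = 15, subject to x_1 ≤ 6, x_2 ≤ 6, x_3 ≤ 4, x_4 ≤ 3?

Without the upper bounds there are C(18,3) = 816 ways to split 15 among 4 variables.
Subtract solutions that violate a single cap (substitute x_i' = x_i − (cap_i+1)): x_1 ≥ 7 gives C(11,3) = 165; x_2 ≥ 7 gives C(11,3) = 165; x_3 ≥ 5 gives C(13,3) = 286; x_4 ≥ 4 gives C(14,3) = 364. Together 980.
Add back pairs where two caps are both exceeded: 4 + 20 + 35 + 20 + 35 + 84 = 198.
By inclusion–exclusion the count is 816 − 980 + 198 = 34.

34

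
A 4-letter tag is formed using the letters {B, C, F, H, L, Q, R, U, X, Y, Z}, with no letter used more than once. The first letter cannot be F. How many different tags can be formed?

7200

The first letter has 11−1 = 10 choices (anything except F).
The remaining 3 letters are filled from the other 10 symbols without repetition: 10 × 9 × 8 = 720.
Total: 10 × 720 = 7200.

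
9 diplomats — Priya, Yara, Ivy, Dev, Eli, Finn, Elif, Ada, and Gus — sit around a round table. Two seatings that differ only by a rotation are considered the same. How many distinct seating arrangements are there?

40320

Seat Priya anywhere (absorbing the rotational symmetry), then permute the other 8: (8)! = 40320.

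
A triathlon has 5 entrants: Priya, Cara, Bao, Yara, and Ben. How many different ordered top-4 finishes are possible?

This is an ordered selection of 4 from 5: P(5,4).
That gives 5 × 4 × 3 × 2 = 120.

120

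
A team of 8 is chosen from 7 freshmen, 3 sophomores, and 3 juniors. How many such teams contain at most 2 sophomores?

1035

Split by how many sophomores are chosen (0 through 2).
Sum: C(3,0)·C(10,8) + C(3,1)·C(10,7) + C(3,2)·C(10,6) = 45 + 360 + 630 = 1035.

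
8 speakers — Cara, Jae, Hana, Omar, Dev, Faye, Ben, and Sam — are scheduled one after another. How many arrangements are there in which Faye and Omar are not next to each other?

Of the 8! = 40320 arrangements, those with Faye and Omar adjacent number 2 × 7! = 10080 (treat the pair as a block with 2 internal orders).
Complementary counting: 40320 − 10080 = 30240.

30240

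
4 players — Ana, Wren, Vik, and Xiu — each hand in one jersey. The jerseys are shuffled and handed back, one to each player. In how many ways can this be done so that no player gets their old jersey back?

This is the derangement count D_4: permutations of 4 items with no fixed point.
By inclusion–exclusion this is Σ_{j=0}^{4} (−1)^j C(4,j)·(4−j)!.
Computing: 24 − 24 + 12 − 4 + 1 = 9.

9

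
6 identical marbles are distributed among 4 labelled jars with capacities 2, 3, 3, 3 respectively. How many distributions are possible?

34

By stars and bars, unrestricted non-negative solutions to x_1+…+x_4 = 6 number C(6+3,3) = 84.
Subtract solutions that violate a single cap (substitute x_i' = x_i − (cap_i+1)): x_1 ≥ 3 gives C(6,3) = 20; x_2 ≥ 4 gives C(5,3) = 10; x_3 ≥ 4 gives C(5,3) = 10; x_4 ≥ 4 gives C(5,3) = 10. Together 50.
No two caps can be exceeded simultaneously, so the pair terms are all 0.
By inclusion–exclusion the count is 84 − 50 + 0 = 34.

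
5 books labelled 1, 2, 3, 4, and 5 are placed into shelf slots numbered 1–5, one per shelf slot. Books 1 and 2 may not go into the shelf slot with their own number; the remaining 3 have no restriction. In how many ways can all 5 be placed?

78

Let Aᵢ (for i ∈ {1, 2}) be the placements that put book i in its forbidden shelf slot. Any j of these fix j positions, leaving (5−j)! ways to fill the rest, and there are C(2,j) ways to pick which j.
By inclusion–exclusion, the number of valid placements is Σ_{j=0}^{2} (−1)^j C(2,j)·(5−j)!.
Computing: 120 − 48 + 6 = 78.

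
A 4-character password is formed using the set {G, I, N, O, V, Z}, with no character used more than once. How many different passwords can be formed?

Choose and order 4 of the 6 symbols: the first character has 6 options, the next 5, then 4, 3.
6 × 5 × 4 × 3 = 360.

360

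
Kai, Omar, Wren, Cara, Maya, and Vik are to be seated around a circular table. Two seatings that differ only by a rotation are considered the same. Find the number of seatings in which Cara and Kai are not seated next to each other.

All circular seatings of 6 people number (5)! = 120.
Seatings with Cara beside Kai: treat them as a block with 2 internal orders, giving 2 × (4)! = 48.
Subtracting, 120 − 48 = 72.

72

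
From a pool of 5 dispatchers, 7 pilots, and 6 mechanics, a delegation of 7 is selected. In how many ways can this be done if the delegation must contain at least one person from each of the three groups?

28987

Total 7-person selections from all 18: C(18,7) = 31824.
Subtract selections that omit an entire group: no dispatchers → C(13,7) = 1716; no pilots → C(11,7) = 330; no mechanics → C(12,7) = 792.
Add back selections omitting two groups (i.e. drawn from a single group): C(5,7) + C(7,7) + C(6,7) = 1.
By inclusion–exclusion: 31824 − 2838 + 1 = 28987.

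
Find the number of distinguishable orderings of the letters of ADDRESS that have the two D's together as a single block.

360

Treat the 2 copies of D as a single block. The multiset to arrange is then {DD, A, E, R, S, S}, 6 items in all.
That gives (6)!/(2!) = 360 arrangements.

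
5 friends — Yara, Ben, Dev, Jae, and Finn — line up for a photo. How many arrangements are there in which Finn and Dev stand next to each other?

Place the 3 others and the Finn-Dev pair as 4 objects in a line; the pair has 2 internal arrangements.
So the count is 2·(4)! = 48.

48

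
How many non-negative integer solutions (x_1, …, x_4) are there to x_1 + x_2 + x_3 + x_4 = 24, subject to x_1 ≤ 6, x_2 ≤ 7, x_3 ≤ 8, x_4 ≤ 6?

By stars and bars, unrestricted non-negative solutions to x_1+…+x_4 = 24 number C(24+3,3) = 2925.
Subtract solutions that violate a single cap (substitute x_i' = x_i − (cap_i+1)): x_1 ≥ 7 gives C(20,3) = 1140; x_2 ≥ 8 gives C(19,3) = 969; x_3 ≥ 9 gives C(18,3) = 816; x_4 ≥ 7 gives C(20,3) = 1140. Together 4065.
Add back pairs where two caps are both exceeded: 220 + 165 + 286 + 120 + 220 + 165 = 1176.
Subtract triples: 1 + 10 + 4 + 1 = 16.
By inclusion–exclusion the count is 2925 − 4065 + 1176 − 16 = 20.

20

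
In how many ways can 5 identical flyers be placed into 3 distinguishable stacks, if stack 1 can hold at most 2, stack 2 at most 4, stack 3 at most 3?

By stars and bars, unrestricted non-negative solutions to x_1+…+x_3 = 5 number C(5+2,2) = 21.
Subtract solutions that violate a single cap (substitute x_i' = x_i − (cap_i+1)): x_1 ≥ 3 gives C(4,2) = 6; x_2 ≥ 5 gives C(2,2) = 1; x_3 ≥ 4 gives C(3,2) = 3. Together 10.
No two caps can be exceeded simultaneously, so the pair terms are all 0.
By inclusion–exclusion the count is 21 − 10 + 0 = 11.

11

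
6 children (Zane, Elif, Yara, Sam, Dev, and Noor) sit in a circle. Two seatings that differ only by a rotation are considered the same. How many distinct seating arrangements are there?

Fix one person's seat to break rotational symmetry; the remaining 5 people can be arranged in (5)! = 120 ways.

120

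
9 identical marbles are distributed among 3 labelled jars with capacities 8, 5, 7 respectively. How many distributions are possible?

Without the upper bounds there are C(11,2) = 55 ways to split 9 among 3 jars.
Subtract solutions that violate a single cap (substitute x_i' = x_i − (cap_i+1)): x_1 ≥ 9 gives C(2,2) = 1; x_2 ≥ 6 gives C(5,2) = 10; x_3 ≥ 8 gives C(3,2) = 3. Together 14.
No two caps can be exceeded simultaneously, so the pair terms are all 0.
By inclusion–exclusion the count is 55 − 14 + 0 = 41.

41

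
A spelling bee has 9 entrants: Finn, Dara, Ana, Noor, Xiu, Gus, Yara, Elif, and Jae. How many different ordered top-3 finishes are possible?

504

This is an ordered selection of 3 from 9: P(9,3).
That gives 9 × 8 × 7 = 504.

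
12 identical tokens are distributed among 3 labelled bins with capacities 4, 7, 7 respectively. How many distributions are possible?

25

Without the upper bounds there are C(14,2) = 91 ways to split 12 among 3 bins.
Subtract solutions that violate a single cap (substitute x_i' = x_i − (cap_i+1)): x_1 ≥ 5 gives C(9,2) = 36; x_2 ≥ 8 gives C(6,2) = 15; x_3 ≥ 8 gives C(6,2) = 15. Together 66.
No two caps can be exceeded simultaneously, so the pair terms are all 0.
By inclusion–exclusion the count is 91 − 66 + 0 = 25.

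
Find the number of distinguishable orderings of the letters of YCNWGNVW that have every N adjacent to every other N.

2520

Treat the 2 copies of N as a single block. The multiset to arrange is then {NN, C, G, V, W, W, Y}, 7 items in all.
That gives (7)!/(2!) = 2520 arrangements.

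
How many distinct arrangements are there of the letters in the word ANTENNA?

Letter multiplicities in ANTENNA: A×2, E×1, N×3, T×1.
Dividing 7! = 5040 by 3!·2! = 12 for the repeated letters gives 420.

420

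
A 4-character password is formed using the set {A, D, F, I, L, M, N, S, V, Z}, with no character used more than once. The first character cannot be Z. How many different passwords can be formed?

4536

The first character has 10−1 = 9 choices (anything except Z).
The remaining 3 characters are filled from the other 9 symbols without repetition: 9 × 8 × 7 = 504.
Total: 9 × 504 = 4536.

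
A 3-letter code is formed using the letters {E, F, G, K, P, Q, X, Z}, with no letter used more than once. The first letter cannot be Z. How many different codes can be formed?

The first letter has 8−1 = 7 choices (anything except Z).
The remaining 2 letters are filled from the other 7 symbols without repetition: 7 × 6 = 42.
Total: 7 × 42 = 294.

294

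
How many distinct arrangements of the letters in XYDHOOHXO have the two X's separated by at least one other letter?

11760

There are 9!/(3!·2!·2!) = 15120 arrangements of XYDHOOHXO in total.
Arrangements with the X's together: treat XX as one letter, giving (8)!/(3!·2!) = 3360.
Subtracting, 15120 − 3360 = 11760 arrangements keep the X's apart.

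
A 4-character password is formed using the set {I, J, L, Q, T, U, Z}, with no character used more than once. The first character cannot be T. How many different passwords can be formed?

The first character has 7−1 = 6 choices (anything except T).
The remaining 3 characters are filled from the other 6 symbols without repetition: 6 × 5 × 4 = 120.
Total: 6 × 120 = 720.

720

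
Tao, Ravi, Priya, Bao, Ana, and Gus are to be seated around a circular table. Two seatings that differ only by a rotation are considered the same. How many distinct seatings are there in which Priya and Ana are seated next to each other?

Treat {Priya, Ana} as one unit (2 internal orders) and seat the resulting 5 units around the table: (4)! circular arrangements.
So 2 × (4)! = 2 × 24 = 48.

48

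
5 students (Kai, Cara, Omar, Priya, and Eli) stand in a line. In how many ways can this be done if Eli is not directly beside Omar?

72

Of the 5! = 120 arrangements, those with Eli and Omar adjacent number 2 × 4! = 48 (treat the pair as a block with 2 internal orders).
Complementary counting: 120 − 48 = 72.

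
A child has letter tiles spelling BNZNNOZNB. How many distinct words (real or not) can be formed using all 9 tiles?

Letter multiplicities in BNZNNOZNB: B×2, N×4, O×1, Z×2.
Dividing 9! = 362880 by 4!·2!·2! = 96 for the repeated letters gives 3780.

3780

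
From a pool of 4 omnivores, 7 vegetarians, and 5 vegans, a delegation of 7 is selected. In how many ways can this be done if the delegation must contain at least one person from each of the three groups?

10283

Total 7-person selections from all 16: C(16,7) = 11440.
Subtract selections that omit an entire group: no omnivores → C(12,7) = 792; no vegetarians → C(9,7) = 36; no vegans → C(11,7) = 330.
Add back selections omitting two groups (i.e. drawn from a single group): C(4,7) + C(7,7) + C(5,7) = 1.
By inclusion–exclusion: 11440 − 1158 + 1 = 10283.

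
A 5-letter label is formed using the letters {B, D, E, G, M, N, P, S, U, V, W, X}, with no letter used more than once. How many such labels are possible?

Choose and order 5 of the 12 symbols: the first letter has 12 options, the next 11, and so on down to 8.
12 × 11 × 10 × 9 × 8 = 95040.

95040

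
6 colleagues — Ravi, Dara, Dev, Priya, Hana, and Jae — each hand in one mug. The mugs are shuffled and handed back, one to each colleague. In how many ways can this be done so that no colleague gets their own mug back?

265

This is the derangement count D_6: permutations of 6 items with no fixed point.
By inclusion–exclusion this is Σ_{j=0}^{6} (−1)^j C(6,j)·(6−j)!.
Computing: 720 − 720 + 360 − 120 + 30 − 6 + 1 = 265.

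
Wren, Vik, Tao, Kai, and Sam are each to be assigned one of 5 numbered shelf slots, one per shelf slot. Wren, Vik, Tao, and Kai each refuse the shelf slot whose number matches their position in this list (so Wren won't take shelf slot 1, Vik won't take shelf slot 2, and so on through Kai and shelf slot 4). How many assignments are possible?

Let Aᵢ (for 1 ≤ i ≤ 4) be the placements that put person i in their forbidden shelf slot. Any j of these fix j positions, leaving (5−j)! ways to fill the rest, and there are C(4,j) ways to pick which j.
By inclusion–exclusion, the number of valid placements is Σ_{j=0}^{4} (−1)^j C(4,j)·(5−j)!.
Computing: 120 − 96 + 36 − 8 + 1 = 53.

53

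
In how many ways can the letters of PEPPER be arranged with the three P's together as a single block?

12

Treat the 3 copies of P as a single block. The multiset to arrange is then {PPP, E, E, R}, 4 items in all.
That gives (4)!/(2!) = 12 arrangements.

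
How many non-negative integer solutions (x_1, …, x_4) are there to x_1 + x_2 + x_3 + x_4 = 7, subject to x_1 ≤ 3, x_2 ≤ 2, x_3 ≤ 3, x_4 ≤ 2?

18

By stars and bars, unrestricted non-negative solutions to x_1+…+x_4 = 7 number C(7+3,3) = 120.
Subtract solutions that violate a single cap (substitute x_i' = x_i − (cap_i+1)): x_1 ≥ 4 gives C(6,3) = 20; x_2 ≥ 3 gives C(7,3) = 35; x_3 ≥ 4 gives C(6,3) = 20; x_4 ≥ 3 gives C(7,3) = 35. Together 110.
Add back pairs where two caps are both exceeded: 1 + 0 + 1 + 1 + 4 + 1 = 8.
By inclusion–exclusion the count is 120 − 110 + 8 = 18.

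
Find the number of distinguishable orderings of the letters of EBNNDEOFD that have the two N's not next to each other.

35280

Total arrangements of EBNNDEOFD: 9!/(2!·2!·2!) = 45360.
If the two N's are adjacent, glue them into one block, leaving 8 items to arrange: (8)!/(2!·2!) = 10080 ways.
Subtracting, 45360 − 10080 = 35280 arrangements keep the N's apart.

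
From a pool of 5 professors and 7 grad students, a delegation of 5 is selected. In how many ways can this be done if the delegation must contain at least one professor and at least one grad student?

With no constraint there are C(12,5) = 792 possible selections.
Selections missing a whole group: no professors → C(7,5) = 21; no grad students → C(5,5) = 1.
Both groups omitted at once is impossible, so 792 − 22 = 770.

770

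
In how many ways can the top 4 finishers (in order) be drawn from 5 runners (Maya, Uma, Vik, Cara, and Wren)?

This is an ordered selection of 4 from 5: P(5,4).
That gives 5 × 4 × 3 × 2 = 120.

120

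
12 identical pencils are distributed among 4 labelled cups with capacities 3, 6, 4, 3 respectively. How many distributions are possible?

By stars and bars, unrestricted non-negative solutions to x_1+…+x_4 = 12 number C(12+3,3) = 455.
Subtract solutions that violate a single cap (substitute x_i' = x_i − (cap_i+1)): x_1 ≥ 4 gives C(11,3) = 165; x_2 ≥ 7 gives C(8,3) = 56; x_3 ≥ 5 gives C(10,3) = 120; x_4 ≥ 4 gives C(11,3) = 165. Together 506.
Add back pairs where two caps are both exceeded: 4 + 20 + 35 + 1 + 4 + 20 = 84.
By inclusion–exclusion the count is 455 − 506 + 84 = 33.

33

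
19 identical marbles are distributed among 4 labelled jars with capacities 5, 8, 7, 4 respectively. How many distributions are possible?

55

Without the upper bounds there are C(22,3) = 1540 ways to split 19 among 4 jars.
Subtract solutions that violate a single cap (substitute x_i' = x_i − (cap_i+1)): x_1 ≥ 6 gives C(16,3) = 560; x_2 ≥ 9 gives C(13,3) = 286; x_3 ≥ 8 gives C(14,3) = 364; x_4 ≥ 5 gives C(17,3) = 680. Together 1890.
Add back pairs where two caps are both exceeded: 35 + 56 + 165 + 10 + 56 + 84 = 406.
Subtract triples: 0 + 0 + 1 + 0 = 1.
By inclusion–exclusion the count is 1540 − 1890 + 406 − 1 = 55.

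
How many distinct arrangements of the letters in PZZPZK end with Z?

Fix Z in the last position and arrange the remaining 5 letters.
Those 5 letters have P appearing twice and Z appearing twice, giving (5)!/(2!·2!) = 30.

30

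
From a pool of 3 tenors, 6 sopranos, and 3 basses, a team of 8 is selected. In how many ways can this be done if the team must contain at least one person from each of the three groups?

Total 8-person selections from all 12: C(12,8) = 495.
Selections missing a whole group: no tenors → C(9,8) = 9; no sopranos → C(6,8) = 0; no basses → C(9,8) = 9.
Add back selections omitting two groups (i.e. drawn from a single group): C(3,8) + C(6,8) + C(3,8) = 0.
By inclusion–exclusion: 495 − 18 + 0 = 477.

477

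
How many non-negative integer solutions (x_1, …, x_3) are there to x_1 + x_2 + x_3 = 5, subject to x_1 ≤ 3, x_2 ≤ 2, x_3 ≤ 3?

Without the upper bounds there are C(7,2) = 21 ways to split 5 among 3 variables.
Subtract solutions that violate a single cap (substitute x_i' = x_i − (cap_i+1)): x_1 ≥ 4 gives C(3,2) = 3; x_2 ≥ 3 gives C(4,2) = 6; x_3 ≥ 4 gives C(3,2) = 3. Together 12.
No two caps can be exceeded simultaneously, so the pair terms are all 0.
By inclusion–exclusion the count is 21 − 12 + 0 = 9.

9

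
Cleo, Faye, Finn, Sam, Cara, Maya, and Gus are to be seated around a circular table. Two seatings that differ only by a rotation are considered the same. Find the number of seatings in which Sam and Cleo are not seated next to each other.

480

All circular seatings of 7 people number (6)! = 720.
Seatings with Sam beside Cleo: treat them as a block with 2 internal orders, giving 2 × (5)! = 240.
Subtracting, 720 − 240 = 480.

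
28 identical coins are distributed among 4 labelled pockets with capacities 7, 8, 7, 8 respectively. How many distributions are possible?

10

Without the upper bounds there are C(31,3) = 4495 ways to split 28 among 4 pockets.
Subtract solutions that violate a single cap (substitute x_i' = x_i − (cap_i+1)): x_1 ≥ 8 gives C(23,3) = 1771; x_2 ≥ 9 gives C(22,3) = 1540; x_3 ≥ 8 gives C(23,3) = 1771; x_4 ≥ 9 gives C(22,3) = 1540. Together 6622.
Add back pairs where two caps are both exceeded: 364 + 455 + 364 + 364 + 286 + 364 = 2197.
Subtract triples: 20 + 10 + 20 + 10 = 60.
By inclusion–exclusion the count is 4495 − 6622 + 2197 − 60 = 10.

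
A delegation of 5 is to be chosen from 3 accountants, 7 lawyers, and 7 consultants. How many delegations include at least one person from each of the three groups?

3724

Unrestricted: C(17,5) = 6188 ways to pick any 5 of the 17.
Subtract selections that omit an entire group: no accountants → C(14,5) = 2002; no lawyers → C(10,5) = 252; no consultants → C(10,5) = 252.
Add back selections omitting two groups (i.e. drawn from a single group): C(3,5) + C(7,5) + C(7,5) = 42.
By inclusion–exclusion: 6188 − 2506 + 42 = 3724.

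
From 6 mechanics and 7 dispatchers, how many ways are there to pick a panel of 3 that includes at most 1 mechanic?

Split by how many mechanics are chosen (0 through 1).
Sum: C(6,0)·C(7,3) + C(6,1)·C(7,2) = 35 + 126 = 161.

161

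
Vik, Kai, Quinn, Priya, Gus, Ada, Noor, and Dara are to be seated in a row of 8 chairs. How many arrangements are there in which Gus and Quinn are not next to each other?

30240

There are 8! = 40320 arrangements in all. If Gus and Quinn are adjacent, merging them into one block gives 2·(7)! = 10080 arrangements.
So 40320 − 10080 = 30240 arrangements keep them apart.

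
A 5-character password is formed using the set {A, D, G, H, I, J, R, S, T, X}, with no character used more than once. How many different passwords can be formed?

With no repetition, fill the 5 characters in order: 10 choices, then 9, down to 6.
That product is 10 × 9 × 8 × 7 × 6 = 30240.

30240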